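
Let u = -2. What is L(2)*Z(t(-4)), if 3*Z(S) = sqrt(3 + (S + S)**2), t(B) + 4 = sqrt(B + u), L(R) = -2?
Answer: -2*sqrt(43 - 32*I*sqrt(6))/3 ≈ -5.4243 + 3.2112*I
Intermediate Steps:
t(B) = -4 + sqrt(-2 + B) (t(B) = -4 + sqrt(B - 2) = -4 + sqrt(-2 + B))
Z(S) = sqrt(3 + 4*S**2)/3 (Z(S) = sqrt(3 + (S + S)**2)/3 = sqrt(3 + (2*S)**2)/3 = sqrt(3 + 4*S**2)/3)
L(2)*Z(t(-4)) = -2*sqrt(3 + 4*(-4 + sqrt(-2 - 4))**2)/3 = -2*sqrt(3 + 4*(-4 + sqrt(-6))**2)/3 = -2*sqrt(3 + 4*(-4 + I*sqrt(6))**2)/3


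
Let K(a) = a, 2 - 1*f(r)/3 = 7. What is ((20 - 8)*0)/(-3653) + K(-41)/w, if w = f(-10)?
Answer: 41/15 ≈ 2.7333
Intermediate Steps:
f(r) = -15 (f(r) = 6 - 3*7 = 6 - 21 = -15)
w = -15
((20 - 8)*0)/(-3653) + K(-41)/w = ((20 - 8)*0)/(-3653) - 41/(-15) = (12*0)*(-1/3653) - 41*(-1/15) = 0*(-1/3653) + 41/15 = 0 + 41/15 = 41/15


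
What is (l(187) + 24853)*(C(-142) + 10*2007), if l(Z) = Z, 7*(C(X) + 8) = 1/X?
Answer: 249669170040/497 ≈ 5.0235e+8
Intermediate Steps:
C(X) = -8 + 1/(7*X)
(l(187) + 24853)*(C(-142) + 10*2007) = (187 + 24853)*((-8 + (1/7)/(-142)) + 10*2007) = 25040*((-8 + (1/7)*(-1/142)) + 20070) = 25040*((-8 - 1/994) + 20070) = 25040*(-7953/994 + 20070) = 25040*(19941627/994) = 249669170040/497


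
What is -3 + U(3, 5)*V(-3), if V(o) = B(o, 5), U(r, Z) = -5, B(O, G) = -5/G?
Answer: 2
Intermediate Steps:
V(o) = -1 (V(o) = -5/5 = -5*1/5 = -1)
-3 + U(3, 5)*V(-3) = -3 - 5*(-1) = -3 + 5 = 2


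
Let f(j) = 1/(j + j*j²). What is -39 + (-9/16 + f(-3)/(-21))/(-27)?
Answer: -5304293/136080 ≈ -38.979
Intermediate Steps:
f(j) = 1/(j + j³)
-39 + (-9/16 + f(-3)/(-21))/(-27) = -39 + (-9/16 + 1/((-3 + (-3)³)*(-21)))/(-27) = -39 - (-9*1/16 - 1/21/(-3 - 27))/27 = -39 - (-9/16 - 1/21/(-30))/27 = -39 - (-9/16 - 1/30*(-1/21))/27 = -39 - (-9/16 + 1/630)/27 = -39 - 1/27*(-2827/5040) = -39 + 2827/136080 = -5304293/136080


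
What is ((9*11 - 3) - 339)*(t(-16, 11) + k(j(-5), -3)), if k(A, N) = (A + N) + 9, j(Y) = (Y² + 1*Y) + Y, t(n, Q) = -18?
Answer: -729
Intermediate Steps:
j(Y) = Y² + 2*Y (j(Y) = (Y² + Y) + Y = (Y + Y²) + Y = Y² + 2*Y)
k(A, N) = 9 + A + N
((9*11 - 3) - 339)*(t(-16, 11) + k(j(-5), -3)) = ((9*11 - 3) - 339)*(-18 + (9 - 5*(2 - 5) - 3)) = ((99 - 3) - 339)*(-18 + (9 - 5*(-3) - 3)) = (96 - 339)*(-18 + (9 + 15 - 3)) = -243*(-18 + 21) = -243*3 = -729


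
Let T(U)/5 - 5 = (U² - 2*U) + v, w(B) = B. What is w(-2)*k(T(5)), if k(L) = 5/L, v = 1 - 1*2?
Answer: -2/19 ≈ -0.10526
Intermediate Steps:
v = -1 (v = 1 - 2 = -1)
T(U) = 20 - 10*U + 5*U² (T(U) = 25 + 5*((U² - 2*U) - 1) = 25 + 5*(-1 + U² - 2*U) = 25 + (-5 - 10*U + 5*U²) = 20 - 10*U + 5*U²)
w(-2)*k(T(5)) = -10/(20 - 10*5 + 5*5²) = -10/(20 - 50 + 5*25) = -10/(20 - 50 + 125) = -10/95 = -2*1/19 = -2/19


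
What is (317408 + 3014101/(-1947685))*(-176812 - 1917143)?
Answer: -258899857065447789/389537 ≈ -6.6463e+11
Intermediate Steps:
(317408 + 3014101/(-1947685))*(-176812 - 1917143) = (317408 + 3014101*(-1/1947685))*(-2093955) = (317408 - 3014101/1947685)*(-2093955) = (618207786379/1947685)*(-2093955) = -258899857065447789/389537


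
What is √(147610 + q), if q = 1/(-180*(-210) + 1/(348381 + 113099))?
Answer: √44916421428832657385409090/17443944001 ≈ 384.20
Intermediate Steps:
q = 461480/17443944001 (q = 1/(37800 + 1/461480) = 1/(17443944001/461480) = 461480/17443944001 ≈ 2.6455e-5)
√(147610 + q) = √(147610 + 461480/17443944001) = √(2574900574449090/17443944001) = √44916421428832657385409090/17443944001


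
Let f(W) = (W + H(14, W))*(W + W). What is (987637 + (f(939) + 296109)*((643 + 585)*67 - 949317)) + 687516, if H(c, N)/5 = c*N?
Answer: -108814069541978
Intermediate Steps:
H(c, N) = 5*N*c (H(c, N) = 5*(c*N) = 5*(N*c) = 5*N*c)
f(W) = 142*W² (f(W) = (W + 5*W*14)*(W + W) = (W + 70*W)*(2*W) = (71*W)*(2*W) = 142*W²)
(987637 + (f(939) + 296109)*((643 + 585)*67 - 949317)) + 687516 = (987637 + (142*939² + 296109)*((643 + 585)*67 - 949317)) + 687516 = (987637 + (142*881721 + 296109)*(1228*67 - 949317)) + 687516 = (987637 + (125204382 + 296109)*(82276 - 949317)) + 687516 = (987637 + 125500491*(-867041)) + 687516 = (987637 - 108814071217131) + 687516 = -108814070229494 + 687516 = -108814069541978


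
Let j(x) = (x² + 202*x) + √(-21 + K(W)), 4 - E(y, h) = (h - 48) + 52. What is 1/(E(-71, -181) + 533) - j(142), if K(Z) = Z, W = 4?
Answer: -34877471/714 - I*√17 ≈ -48848.0 - 4.1231*I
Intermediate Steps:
E(y, h) = -h (E(y, h) = 4 - ((h - 48) + 52) = 4 - ((-48 + h) + 52) = 4 - (4 + h) = 4 + (-4 - h) = -h)
j(x) = x² + 202*x + I*√17 (j(x) = (x² + 202*x) + √(-21 + 4) = (x² + 202*x) + √(-17) = (x² + 202*x) + I*√17 = x² + 202*x + I*√17)
1/(E(-71, -181) + 533) - j(142) = 1/(-1*(-181) + 533) - (142² + 202*142 + I*√17) = 1/(181 + 533) - (20164 + 28684 + I*√17) = 1/714 - (48848 + I*√17) = 1/714 + (-48848 - I*√17) = -34877471/714 - I*√17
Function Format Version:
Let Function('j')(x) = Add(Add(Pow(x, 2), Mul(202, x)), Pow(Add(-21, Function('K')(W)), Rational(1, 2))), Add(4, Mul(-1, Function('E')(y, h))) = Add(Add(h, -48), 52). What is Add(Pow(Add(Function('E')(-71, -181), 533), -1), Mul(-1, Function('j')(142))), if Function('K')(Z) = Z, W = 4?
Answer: Add(Rational(-34877471, 714), Mul(-1, I, Pow(17, Rational(1, 2)))) ≈ Add(-48848., Mul(-4.1231, I))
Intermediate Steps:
Function('E')(y, h) = Mul(-1, h) (Function('E')(y, h) = Add(4, Mul(-1, Add(Add(h, -48), 52))) = Add(4, Mul(-1, Add(Add(-48, h), 52))) = Add(4, Mul(-1, Add(4, h))) = Add(4, Add(-4, Mul(-1, h))) = Mul(-1, h))
Function('j')(x) = Add(Pow(x, 2), Mul(202, x), Mul(I, Pow(17, Rational(1, 2)))) (Function('j')(x) = Add(Add(Pow(x, 2), Mul(202, x)), Pow(Add(-21, 4), Rational(1, 2))) = Add(Add(Pow(x, 2), Mul(202, x)), Pow(-17, Rational(1, 2))) = Add(Add(Pow(x, 2), Mul(202, x)), Mul(I, Pow(17, Rational(1, 2)))) = Add(Pow(x, 2), Mul(202, x), Mul(I, Pow(17, Rational(1, 2)))))
Add(Pow(Add(Function('E')(-71, -181), 533), -1), Mul(-1, Function('j')(142))) = Add(Pow(Add(Mul(-1, -181), 533), -1), Mul(-1, Add(Pow(142, 2), Mul(202, 142), Mul(I, Pow(17, Rational(1, 2)))))) = Add(Pow(Add(181, 533), -1), Mul(-1, Add(20164, 28684, Mul(I, Pow(17, Rational(1, 2)))))) = Add(Pow(714, -1), Mul(-1, Add(48848, Mul(I, Pow(17, Rational(1, 2)))))) = Add(Rational(1, 714), Add(-48848, Mul(-1, I, Pow(17, Rational(1, 2))))) = Add(Rational(-34877471, 714), Mul(-1, I, Pow(17, Rational(1, 2))))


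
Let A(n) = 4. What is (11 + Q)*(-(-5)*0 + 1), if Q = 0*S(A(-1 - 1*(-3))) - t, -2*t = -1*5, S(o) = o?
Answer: 17/2 ≈ 8.5000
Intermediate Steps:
t = 5/2 (t = -(-1)*5/2 = -½*(-5) = 5/2 ≈ 2.5000)
Q = -5/2 (Q = 0*4 - 1*5/2 = 0 - 5/2 = -5/2 ≈ -2.5000)
(11 + Q)*(-(-5)*0 + 1) = (11 - 5/2)*(-(-5)*0 + 1) = 17*(-5*0 + 1)/2 = 17*(0 + 1)/2 = (17/2)*1 = 17/2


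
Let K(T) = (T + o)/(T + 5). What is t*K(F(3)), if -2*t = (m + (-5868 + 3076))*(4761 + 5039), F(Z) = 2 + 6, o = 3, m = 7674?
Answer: -263139800/13 ≈ -2.0242e+7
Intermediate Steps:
F(Z) = 8
t = -23921800 (t = -(7674 + (-5868 + 3076))*(4761 + 5039)/2 = -(7674 - 2792)*9800/2 = -2441*9800 = -½*47843600 = -23921800)
K(T) = (3 + T)/(5 + T) (K(T) = (T + 3)/(T + 5) = (3 + T)/(5 + T))
t*K(F(3)) = -23921800*(3 + 8)/(5 + 8) = -23921800*11/13 = -263139800/13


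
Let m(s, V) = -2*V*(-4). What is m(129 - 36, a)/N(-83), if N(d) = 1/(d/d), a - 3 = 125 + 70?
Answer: 1584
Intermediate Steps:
a = 198 (a = 3 + (125 + 70) = 3 + 195 = 198)
N(d) = 1 (N(d) = 1/1 = 1)
m(s, V) = 8*V
m(129 - 36, a)/N(-83) = (8*198)/1 = 1584*1 = 1584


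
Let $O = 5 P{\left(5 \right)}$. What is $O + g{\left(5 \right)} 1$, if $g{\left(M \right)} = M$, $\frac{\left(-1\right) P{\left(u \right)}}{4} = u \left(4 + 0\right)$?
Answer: $-395$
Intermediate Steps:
$P{\left(u \right)} = - 16 u$ ($P{\left(u \right)} = - 4 u \left(4 + 0\right) = - 4 u 4 = - 4 \cdot 4 u = - 16 u$)
$O = -400$ ($O = 5 \left(\left(-16\right) 5\right) = 5 \left(-80\right) = -400$)
$O + g{\left(5 \right)} 1 = -400 + 5 \cdot 1 = -400 + 5 = -395$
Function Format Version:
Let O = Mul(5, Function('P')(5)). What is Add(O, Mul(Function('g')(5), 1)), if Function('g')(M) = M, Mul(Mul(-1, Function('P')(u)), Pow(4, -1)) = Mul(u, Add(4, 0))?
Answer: -395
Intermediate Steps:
Function('P')(u) = Mul(-16, u) (Function('P')(u) = Mul(-4, Mul(u, Add(4, 0))) = Mul(-4, Mul(u, 4)) = Mul(-4, Mul(4, u)) = Mul(-16, u))
O = -400 (O = Mul(5, Mul(-16, 5)) = Mul(5, -80) = -400)
Add(O, Mul(Function('g')(5), 1)) = Add(-400, Mul(5, 1)) = Add(-400, 5) = -395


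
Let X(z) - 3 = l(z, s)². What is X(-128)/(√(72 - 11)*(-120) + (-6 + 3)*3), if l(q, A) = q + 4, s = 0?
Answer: 1183/7507 - 47320*√61/22521 ≈ -16.253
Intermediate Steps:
l(q, A) = 4 + q
X(z) = 3 + (4 + z)²
X(-128)/(√(72 - 11)*(-120) + (-6 + 3)*3) = (3 + (4 - 128)²)/(√(72 - 11)*(-120) + (-6 + 3)*3) = (3 + (-124)²)/(√61*(-120) - 3*3) = (3 + 15376)/(-120*√61 - 9) = 15379/(-9 - 120*√61)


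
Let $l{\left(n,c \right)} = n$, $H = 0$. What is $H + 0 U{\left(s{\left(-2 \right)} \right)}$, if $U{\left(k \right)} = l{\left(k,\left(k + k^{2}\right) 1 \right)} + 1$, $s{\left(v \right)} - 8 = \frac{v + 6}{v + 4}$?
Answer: $0$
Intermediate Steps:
$s{\left(v \right)} = 8 + \frac{6 + v}{4 + v}$ ($s{\left(v \right)} = 8 + \frac{v + 6}{v + 4} = 8 + \frac{6 + v}{4 + v}$)
$U{\left(k \right)} = 1 + k$ ($U{\left(k \right)} = k + 1 = 1 + k$)
$H + 0 U{\left(s{\left(-2 \right)} \right)} = 0 + 0 \left(1 + \frac{38 + 9 \left(-2\right)}{4 - 2}\right) = 0 + 0 \left(1 + \frac{38 - 18}{2}\right) = 0 + 0 \left(1 + \frac{1}{2} \cdot 20\right) = 0 + 0 \left(1 + 10\right) = 0 + 0 \cdot 11 = 0 + 0 = 0$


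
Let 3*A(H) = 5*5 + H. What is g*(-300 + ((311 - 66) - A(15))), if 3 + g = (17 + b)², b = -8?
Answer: -5330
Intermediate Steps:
A(H) = 25/3 + H/3 (A(H) = (5*5 + H)/3 = (25 + H)/3 = 25/3 + H/3)
g = 78 (g = -3 + (17 - 8)² = -3 + 9² = -3 + 81 = 78)
g*(-300 + ((311 - 66) - A(15))) = 78*(-300 + ((311 - 66) - (25/3 + (⅓)*15))) = 78*(-300 + (245 - (25/3 + 5))) = 78*(-300 + (245 - 1*40/3)) = 78*(-300 + (245 - 40/3)) = 78*(-300 + 695/3) = 78*(-205/3) = -5330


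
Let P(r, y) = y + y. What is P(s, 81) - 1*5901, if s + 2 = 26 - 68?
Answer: -5739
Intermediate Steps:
s = -44 (s = -2 + (26 - 68) = -2 - 42 = -44)
P(r, y) = 2*y
P(s, 81) - 1*5901 = 2*81 - 1*5901 = 162 - 5901 = -5739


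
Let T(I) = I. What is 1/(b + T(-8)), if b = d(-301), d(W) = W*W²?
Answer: -1/27270909 ≈ -3.6669e-8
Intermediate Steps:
d(W) = W³
b = -27270901 (b = (-301)³ = -27270901)
1/(b + T(-8)) = 1/(-27270901 - 8) = 1/(-27270909) = -1/27270909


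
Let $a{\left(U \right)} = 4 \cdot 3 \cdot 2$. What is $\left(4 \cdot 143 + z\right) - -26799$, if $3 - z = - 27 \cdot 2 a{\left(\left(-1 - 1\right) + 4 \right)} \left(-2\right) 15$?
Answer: $-11506$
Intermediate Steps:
$a{\left(U \right)} = 24$ ($a{\left(U \right)} = 12 \cdot 2 = 24$)
$z = -38877$ ($z = 3 - - 27 \cdot 2 \cdot 24 \left(-2\right) 15 = 3 - - 27 \cdot 48 \left(-2\right) 15 = 3 - \left(-27\right) \left(-96\right) 15 = 3 - 2592 \cdot 15 = 3 - 38880 = -38877$)
$\left(4 \cdot 143 + z\right) - -26799 = \left(4 \cdot 143 - 38877\right) - -26799 = \left(572 - 38877\right) + 26799 = -38305 + 26799 = -11506$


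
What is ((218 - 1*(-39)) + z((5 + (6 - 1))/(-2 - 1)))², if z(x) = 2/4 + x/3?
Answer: 21298225/324 ≈ 65735.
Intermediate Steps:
z(x) = ½ + x/3 (z(x) = 2*(¼) + x*(⅓) = ½ + x/3)
((218 - 1*(-39)) + z((5 + (6 - 1))/(-2 - 1)))² = ((218 - 1*(-39)) + (½ + ((5 + (6 - 1))/(-2 - 1))/3))² = ((218 + 39) + (½ + ((5 + 5)/(-3))/3))² = (257 + (½ + (10*(-⅓))/3))² = (257 + (½ + (⅓)*(-10/3)))² = (257 + (½ - 10/9))² = (257 - 11/18)² = (4615/18)² = 21298225/324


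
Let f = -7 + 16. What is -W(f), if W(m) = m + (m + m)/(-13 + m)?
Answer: -9/2 ≈ -4.5000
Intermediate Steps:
f = 9
W(m) = m + 2*m/(-13 + m) (W(m) = m + (2*m)/(-13 + m) = m + 2*m/(-13 + m))
-W(f) = -9*(-11 + 9)/(-13 + 9) = -9*(-2)/(-4) = -9*(-1)*(-2)/4 = -1*9/2 = -9/2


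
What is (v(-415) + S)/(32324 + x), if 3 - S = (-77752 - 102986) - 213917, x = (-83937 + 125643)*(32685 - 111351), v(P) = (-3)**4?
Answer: -394739/3280811872 ≈ -0.00012032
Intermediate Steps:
v(P) = 81
x = -3280844196 (x = 41706*(-78666) = -3280844196)
S = 394658 (S = 3 - ((-77752 - 102986) - 213917) = 3 - (-180738 - 213917) = 3 - 1*(-394655) = 3 + 394655 = 394658)
(v(-415) + S)/(32324 + x) = (81 + 394658)/(32324 - 3280844196) = 394739/(-3280811872) = 394739*(-1/3280811872) = -394739/3280811872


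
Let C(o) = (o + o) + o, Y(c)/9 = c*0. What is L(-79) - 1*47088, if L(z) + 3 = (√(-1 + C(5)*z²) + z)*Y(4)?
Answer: -47091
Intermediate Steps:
Y(c) = 0 (Y(c) = 9*(c*0) = 9*0 = 0)
C(o) = 3*o (C(o) = 2*o + o = 3*o)
L(z) = -3 (L(z) = -3 + (√(-1 + (3*5)*z²) + z)*0 = -3 + (√(-1 + 15*z²) + z)*0 = -3 + (z + √(-1 + 15*z²))*0 = -3 + 0 = -3)
L(-79) - 1*47088 = -3 - 1*47088 = -3 - 47088 = -47091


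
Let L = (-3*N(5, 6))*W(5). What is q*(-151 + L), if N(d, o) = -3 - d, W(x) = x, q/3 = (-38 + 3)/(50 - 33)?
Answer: 3255/17 ≈ 191.47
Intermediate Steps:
q = -105/17 (q = 3*((-38 + 3)/(50 - 33)) = 3*(-35/17) = -105/17 ≈ -6.1765)
L = 120 (L = -3*(-3 - 1*5)*5 = -3*(-3 - 5)*5 = -3*(-8)*5 = 24*5 = 120)
q*(-151 + L) = -105*(-151 + 120)/17 = -105/17*(-31) = 3255/17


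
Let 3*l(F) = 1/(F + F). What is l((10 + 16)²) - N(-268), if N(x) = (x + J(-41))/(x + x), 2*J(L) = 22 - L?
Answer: -239677/543504 ≈ -0.44098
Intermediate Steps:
J(L) = 11 - L/2 (J(L) = (22 - L)/2 = 11 - L/2)
l(F) = 1/(6*F) (l(F) = 1/(3*(F + F)) = 1/(3*((2*F))) = (1/(2*F))/3 = 1/(6*F))
N(x) = (63/2 + x)/(2*x) (N(x) = (x + (11 - ½*(-41)))/(x + x) = (x + (11 + 41/2))/((2*x)) = (x + 63/2)*(1/(2*x)) = (63/2 + x)*(1/(2*x)) = (63/2 + x)/(2*x))
l((10 + 16)²) - N(-268) = 1/(6*((10 + 16)²)) - (63 + 2*(-268))/(4*(-268)) = 1/(6*(26²)) - (-1)*(63 - 536)/(4*268) = (⅙)/676 - (-1)*(-473)/(4*268) = (⅙)*(1/676) - 1*473/1072 = 1/4056 - 473/1072 = -239677/543504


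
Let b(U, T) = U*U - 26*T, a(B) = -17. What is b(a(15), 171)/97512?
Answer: -4157/97512 ≈ -0.042631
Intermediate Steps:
b(U, T) = U² - 26*T
b(a(15), 171)/97512 = ((-17)² - 26*171)/97512 = (289 - 4446)*(1/97512) = -4157*1/97512 = -4157/97512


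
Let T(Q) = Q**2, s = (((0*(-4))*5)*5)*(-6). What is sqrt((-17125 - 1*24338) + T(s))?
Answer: 3*I*sqrt(4607) ≈ 203.62*I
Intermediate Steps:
s = 0 (s = ((0*5)*5)*(-6) = (0*5)*(-6) = 0*(-6) = 0)
sqrt((-17125 - 1*24338) + T(s)) = sqrt((-17125 - 1*24338) + 0**2) = sqrt((-17125 - 24338) + 0) = sqrt(-41463 + 0) = sqrt(-41463) = 3*I*sqrt(4607)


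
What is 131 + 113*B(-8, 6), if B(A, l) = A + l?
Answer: -95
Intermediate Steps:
131 + 113*B(-8, 6) = 131 + 113*(-8 + 6) = 131 + 113*(-2) = 131 - 226 = -95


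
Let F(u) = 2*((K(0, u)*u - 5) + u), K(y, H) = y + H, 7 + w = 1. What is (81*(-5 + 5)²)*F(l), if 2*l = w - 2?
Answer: 0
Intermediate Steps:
w = -6 (w = -7 + 1 = -6)
K(y, H) = H + y
l = -4 (l = (-6 - 2)/2 = (½)*(-8) = -4)
F(u) = -10 + 2*u + 2*u² (F(u) = 2*(((u + 0)*u - 5) + u) = 2*((u*u - 5) + u) = 2*((u² - 5) + u) = 2*((-5 + u²) + u) = 2*(-5 + u + u²) = -10 + 2*u + 2*u²)
(81*(-5 + 5)²)*F(l) = (81*(-5 + 5)²)*(-10 + 2*(-4) + 2*(-4)²) = (81*0²)*(-10 - 8 + 2*16) = (81*0)*(-10 - 8 + 32) = 0*14 = 0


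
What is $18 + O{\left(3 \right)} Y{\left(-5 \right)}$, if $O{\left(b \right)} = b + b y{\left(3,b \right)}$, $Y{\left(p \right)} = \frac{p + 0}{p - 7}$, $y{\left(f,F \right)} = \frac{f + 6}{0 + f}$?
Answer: $23$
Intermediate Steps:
$y{\left(f,F \right)} = \frac{6 + f}{f}$
$Y{\left(p \right)} = \frac{p}{-7 + p}$
$O{\left(b \right)} = 4 b$ ($O{\left(b \right)} = b + b \frac{6 + 3}{3} = b + b \frac{1}{3} \cdot 9 = b + b 3 = b + 3 b = 4 b$)
$18 + O{\left(3 \right)} Y{\left(-5 \right)} = 18 + 4 \cdot 3 \left(- \frac{5}{-7 - 5}\right) = 18 + 12 \left(- \frac{5}{-12}\right) = 18 + 12 \left(\left(-5\right) \left(- \frac{1}{12}\right)\right) = 18 + 12 \cdot \frac{5}{12} = 18 + 5 = 23$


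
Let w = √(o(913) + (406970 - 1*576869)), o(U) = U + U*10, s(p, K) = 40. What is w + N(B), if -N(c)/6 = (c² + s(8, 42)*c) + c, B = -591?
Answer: -1950300 + 4*I*√9991 ≈ -1.9503e+6 + 399.82*I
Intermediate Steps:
o(U) = 11*U (o(U) = U + 10*U = 11*U)
N(c) = -246*c - 6*c² (N(c) = -6*((c² + 40*c) + c) = -6*(c² + 41*c) = -246*c - 6*c²)
w = 4*I*√9991 (w = √(11*913 + (406970 - 1*576869)) = √(10043 + (406970 - 576869)) = √(10043 - 169899) = √(-159856) = 4*I*√9991 ≈ 399.82*I)
w + N(B) = 4*I*√9991 - 6*(-591)*(41 - 591) = 4*I*√9991 - 6*(-591)*(-550) = 4*I*√9991 - 1950300 = -1950300 + 4*I*√9991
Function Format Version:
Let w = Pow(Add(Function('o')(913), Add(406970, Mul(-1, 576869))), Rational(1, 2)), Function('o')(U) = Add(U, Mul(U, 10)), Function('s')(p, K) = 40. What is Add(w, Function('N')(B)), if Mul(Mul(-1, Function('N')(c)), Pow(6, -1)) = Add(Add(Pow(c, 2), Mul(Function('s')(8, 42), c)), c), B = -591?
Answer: Add(-1950300, Mul(4, I, Pow(9991, Rational(1, 2)))) ≈ Add(-1.9503e+6, Mul(399.82, I))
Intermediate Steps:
Function('o')(U) = Mul(11, U) (Function('o')(U) = Add(U, Mul(10, U)) = Mul(11, U))
Function('N')(c) = Add(Mul(-246, c), Mul(-6, Pow(c, 2))) (Function('N')(c) = Mul(-6, Add(Add(Pow(c, 2), Mul(40, c)), c)) = Mul(-6, Add(Pow(c, 2), Mul(41, c))) = Add(Mul(-246, c), Mul(-6, Pow(c, 2))))
w = Mul(4, I, Pow(9991, Rational(1, 2))) (w = Pow(Add(Mul(11, 913), Add(406970, Mul(-1, 576869))), Rational(1, 2)) = Pow(Add(10043, Add(406970, -576869)), Rational(1, 2)) = Pow(Add(10043, -169899), Rational(1, 2)) = Pow(-159856, Rational(1, 2)) = Mul(4, I, Pow(9991, Rational(1, 2))) ≈ Mul(399.82, I))
Add(w, Function('N')(B)) = Add(Mul(4, I, Pow(9991, Rational(1, 2))), Mul(-6, -591, Add(41, -591))) = Add(Mul(4, I, Pow(9991, Rational(1, 2))), Mul(-6, -591, -550)) = Add(Mul(4, I, Pow(9991, Rational(1, 2))), -1950300) = Add(-1950300, Mul(4, I, Pow(9991, Rational(1, 2))))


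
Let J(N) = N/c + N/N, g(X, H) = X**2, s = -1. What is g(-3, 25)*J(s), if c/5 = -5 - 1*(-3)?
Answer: 99/10 ≈ 9.9000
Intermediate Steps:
c = -10 (c = 5*(-5 - 1*(-3)) = 5*(-5 + 3) = 5*(-2) = -10)
J(N) = 1 - N/10 (J(N) = N/(-10) + N/N = N*(-1/10) + 1 = -N/10 + 1 = 1 - N/10)
g(-3, 25)*J(s) = (-3)**2*(1 - 1/10*(-1)) = 9*(1 + 1/10) = 9*(11/10) = 99/10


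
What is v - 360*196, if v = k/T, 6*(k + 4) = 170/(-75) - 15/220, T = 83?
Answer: -23191678181/328680 ≈ -70560.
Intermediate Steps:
k = -17381/3960 (k = -4 + (170/(-75) - 15/220)/6 = -4 + (170*(-1/75) - 15*1/220)/6 = -4 + (-34/15 - 3/44)/6 = -4 + (⅙)*(-1541/660) = -4 - 1541/3960 = -17381/3960 ≈ -4.3891)
v = -17381/328680 (v = -17381/3960/83 = -17381/3960*1/83 = -17381/328680 ≈ -0.052881)
v - 360*196 = -17381/328680 - 360*196 = -17381/328680 - 70560 = -23191678181/328680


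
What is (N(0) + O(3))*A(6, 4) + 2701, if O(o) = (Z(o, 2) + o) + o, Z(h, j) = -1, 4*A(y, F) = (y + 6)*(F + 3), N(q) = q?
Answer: 2806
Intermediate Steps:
A(y, F) = (3 + F)*(6 + y)/4 (A(y, F) = ((y + 6)*(F + 3))/4 = ((6 + y)*(3 + F))/4 = ((3 + F)*(6 + y))/4 = (3 + F)*(6 + y)/4)
O(o) = -1 + 2*o (O(o) = (-1 + o) + o = -1 + 2*o)
(N(0) + O(3))*A(6, 4) + 2701 = (0 + (-1 + 2*3))*(9/2 + (3/2)*4 + (3/4)*6 + (1/4)*4*6) + 2701 = (0 + (-1 + 6))*(9/2 + 6 + 9/2 + 6) + 2701 = (0 + 5)*21 + 2701 = 5*21 + 2701 = 105 + 2701 = 2806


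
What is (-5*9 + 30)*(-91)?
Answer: 1365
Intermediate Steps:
(-5*9 + 30)*(-91) = (-45 + 30)*(-91) = -15*(-91) = 1365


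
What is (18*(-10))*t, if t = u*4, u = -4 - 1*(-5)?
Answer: -720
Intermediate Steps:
u = 1 (u = -4 + 5 = 1)
t = 4 (t = 1*4 = 4)
(18*(-10))*t = (18*(-10))*4 = -180*4 = -720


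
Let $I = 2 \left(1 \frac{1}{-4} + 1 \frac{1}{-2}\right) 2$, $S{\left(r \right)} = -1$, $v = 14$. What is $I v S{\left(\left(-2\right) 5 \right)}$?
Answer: $42$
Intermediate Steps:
$I = -3$ ($I = 2 \left(1 \left(- \frac{1}{4}\right) + 1 \left(- \frac{1}{2}\right)\right) 2 = 2 \left(- \frac{1}{4} - \frac{1}{2}\right) 2 = 2 \left(- \frac{3}{4}\right) 2 = \left(- \frac{3}{2}\right) 2 = -3$)
$I v S{\left(\left(-2\right) 5 \right)} = \left(-3\right) 14 \left(-1\right) = \left(-42\right) \left(-1\right) = 42$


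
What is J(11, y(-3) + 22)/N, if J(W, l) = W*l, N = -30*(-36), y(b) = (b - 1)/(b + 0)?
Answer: 77/324 ≈ 0.23765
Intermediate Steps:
y(b) = (-1 + b)/b
N = 1080
J(11, y(-3) + 22)/N = (11*((-1 - 3)/(-3) + 22))/1080 = (11*(-⅓*(-4) + 22))*(1/1080) = (11*(4/3 + 22))*(1/1080) = (11*(70/3))*(1/1080) = (770/3)*(1/1080) = 77/324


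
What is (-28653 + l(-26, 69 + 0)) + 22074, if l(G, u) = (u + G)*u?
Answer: -3612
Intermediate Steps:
l(G, u) = u*(G + u) (l(G, u) = (G + u)*u = u*(G + u))
(-28653 + l(-26, 69 + 0)) + 22074 = (-28653 + (69 + 0)*(-26 + (69 + 0))) + 22074 = (-28653 + 69*(-26 + 69)) + 22074 = (-28653 + 69*43) + 22074 = (-28653 + 2967) + 22074 = -25686 + 22074 = -3612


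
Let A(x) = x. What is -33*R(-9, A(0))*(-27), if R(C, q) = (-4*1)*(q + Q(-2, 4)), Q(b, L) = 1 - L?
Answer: 10692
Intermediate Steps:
R(C, q) = 12 - 4*q (R(C, q) = (-4*1)*(q + (1 - 1*4)) = -4*(q + (1 - 4)) = -4*(q - 3) = -4*(-3 + q) = 12 - 4*q)
-33*R(-9, A(0))*(-27) = -33*(12 - 4*0)*(-27) = -33*(12 + 0)*(-27) = -33*12*(-27) = -396*(-27) = 10692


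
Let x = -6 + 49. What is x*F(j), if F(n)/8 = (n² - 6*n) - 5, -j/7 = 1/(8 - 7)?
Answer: 29584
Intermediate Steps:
x = 43
j = -7 (j = -7/(8 - 7) = -7/1 = -7*1 = -7)
F(n) = -40 - 48*n + 8*n² (F(n) = 8*((n² - 6*n) - 5) = 8*(-5 + n² - 6*n) = -40 - 48*n + 8*n²)
x*F(j) = 43*(-40 - 48*(-7) + 8*(-7)²) = 43*(-40 + 336 + 8*49) = 43*(-40 + 336 + 392) = 43*688 = 29584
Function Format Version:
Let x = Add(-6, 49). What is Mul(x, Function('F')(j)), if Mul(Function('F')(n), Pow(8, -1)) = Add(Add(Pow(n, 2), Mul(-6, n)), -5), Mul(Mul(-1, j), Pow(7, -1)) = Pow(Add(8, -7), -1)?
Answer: 29584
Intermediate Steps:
x = 43
j = -7 (j = Mul(-7, Pow(Add(8, -7), -1)) = Mul(-7, Pow(1, -1)) = Mul(-7, 1) = -7)
Function('F')(n) = Add(-40, Mul(-48, n), Mul(8, Pow(n, 2))) (Function('F')(n) = Mul(8, Add(Add(Pow(n, 2), Mul(-6, n)), -5)) = Mul(8, Add(-5, Pow(n, 2), Mul(-6, n))) = Add(-40, Mul(-48, n), Mul(8, Pow(n, 2))))
Mul(x, Function('F')(j)) = Mul(43, Add(-40, Mul(-48, -7), Mul(8, Pow(-7, 2)))) = Mul(43, Add(-40, 336, Mul(8, 49))) = Mul(43, Add(-40, 336, 392)) = Mul(43, 688) = 29584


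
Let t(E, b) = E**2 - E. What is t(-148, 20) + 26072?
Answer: 48124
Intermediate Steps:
t(-148, 20) + 26072 = -148*(-1 - 148) + 26072 = -148*(-149) + 26072 = 22052 + 26072 = 48124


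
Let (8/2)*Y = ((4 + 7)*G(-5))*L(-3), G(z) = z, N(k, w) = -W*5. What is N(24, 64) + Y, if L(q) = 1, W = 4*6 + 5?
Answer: -635/4 ≈ -158.75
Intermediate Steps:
W = 29 (W = 24 + 5 = 29)
N(k, w) = -145 (N(k, w) = -1*29*5 = -29*5 = -145)
Y = -55/4 (Y = (((4 + 7)*(-5))*1)/4 = ((11*(-5))*1)/4 = (-55*1)/4 = (¼)*(-55) = -55/4 ≈ -13.750)
N(24, 64) + Y = -145 - 55/4 = -635/4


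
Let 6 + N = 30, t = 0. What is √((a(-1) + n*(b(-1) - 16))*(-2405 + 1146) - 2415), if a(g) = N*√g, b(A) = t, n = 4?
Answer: √(78161 - 30216*I) ≈ 284.57 - 53.091*I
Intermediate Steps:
b(A) = 0
N = 24 (N = -6 + 30 = 24)
a(g) = 24*√g
√((a(-1) + n*(b(-1) - 16))*(-2405 + 1146) - 2415) = √((24*√(-1) + 4*(0 - 16))*(-2405 + 1146) - 2415) = √((24*I + 4*(-16))*(-1259) - 2415) = √((24*I - 64)*(-1259) - 2415) = √((-64 + 24*I)*(-1259) - 2415) = √((80576 - 30216*I) - 2415) = √(78161 - 30216*I)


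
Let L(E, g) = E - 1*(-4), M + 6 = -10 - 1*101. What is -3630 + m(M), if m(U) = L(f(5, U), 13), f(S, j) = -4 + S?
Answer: -3625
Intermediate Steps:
M = -117 (M = -6 + (-10 - 1*101) = -6 + (-10 - 101) = -6 - 111 = -117)
L(E, g) = 4 + E (L(E, g) = E + 4 = 4 + E)
m(U) = 5 (m(U) = 4 + (-4 + 5) = 4 + 1 = 5)
-3630 + m(M) = -3630 + 5 = -3625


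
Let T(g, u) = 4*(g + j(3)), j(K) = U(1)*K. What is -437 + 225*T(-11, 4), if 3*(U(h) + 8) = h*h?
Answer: -31037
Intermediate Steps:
U(h) = -8 + h²/3 (U(h) = -8 + (h*h)/3 = -8 + h²/3)
j(K) = -23*K/3 (j(K) = (-8 + (⅓)*1²)*K = (-8 + (⅓)*1)*K = (-8 + ⅓)*K = -23*K/3)
T(g, u) = -92 + 4*g (T(g, u) = 4*(g - 23/3*3) = 4*(g - 23) = 4*(-23 + g) = -92 + 4*g)
-437 + 225*T(-11, 4) = -437 + 225*(-92 + 4*(-11)) = -437 + 225*(-92 - 44) = -437 + 225*(-136) = -437 - 30600 = -31037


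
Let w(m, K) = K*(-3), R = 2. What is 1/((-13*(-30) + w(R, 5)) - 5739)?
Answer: -1/5364 ≈ -0.00018643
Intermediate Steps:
w(m, K) = -3*K
1/((-13*(-30) + w(R, 5)) - 5739) = 1/((-13*(-30) - 3*5) - 5739) = 1/((390 - 15) - 5739) = 1/(375 - 5739) = 1/(-5364) = -1/5364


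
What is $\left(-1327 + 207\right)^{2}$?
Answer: $1254400$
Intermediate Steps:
$\left(-1327 + 207\right)^{2} = \left(-1120\right)^{2} = 1254400$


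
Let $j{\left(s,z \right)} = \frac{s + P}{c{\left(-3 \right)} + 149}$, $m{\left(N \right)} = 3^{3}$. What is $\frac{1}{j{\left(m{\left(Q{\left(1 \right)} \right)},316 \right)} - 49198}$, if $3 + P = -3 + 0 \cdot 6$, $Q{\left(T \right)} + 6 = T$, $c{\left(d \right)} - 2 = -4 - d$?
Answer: $- \frac{50}{2459893} \approx -2.0326 \cdot 10^{-5}$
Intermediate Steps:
$c{\left(d \right)} = -2 - d$ ($c{\left(d \right)} = 2 - \left(4 + d\right) = -2 - d$)
$Q{\left(T \right)} = -6 + T$
$m{\left(N \right)} = 27$
$P = -6$ ($P = -3 + \left(-3 + 0 \cdot 6\right) = -3 + \left(-3 + 0\right) = -3 - 3 = -6$)
$j{\left(s,z \right)} = - \frac{1}{25} + \frac{s}{150}$ ($j{\left(s,z \right)} = \frac{s - 6}{\left(-2 - -3\right) + 149} = \frac{-6 + s}{\left(-2 + 3\right) + 149} = \frac{-6 + s}{1 + 149} = \frac{-6 + s}{150} = \left(-6 + s\right) \frac{1}{150} = - \frac{1}{25} + \frac{s}{150}$)
$\frac{1}{j{\left(m{\left(Q{\left(1 \right)} \right)},316 \right)} - 49198} = \frac{1}{\left(- \frac{1}{25} + \frac{1}{150} \cdot 27\right) - 49198} = \frac{1}{\left(- \frac{1}{25} + \frac{9}{50}\right) - 49198} = \frac{1}{\frac{7}{50} - 49198} = \frac{1}{- \frac{2459893}{50}} = - \frac{50}{2459893}$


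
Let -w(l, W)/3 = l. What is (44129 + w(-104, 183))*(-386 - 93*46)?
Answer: -207272824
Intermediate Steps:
w(l, W) = -3*l
(44129 + w(-104, 183))*(-386 - 93*46) = (44129 - 3*(-104))*(-386 - 93*46) = (44129 + 312)*(-386 - 4278) = 44441*(-4664) = -207272824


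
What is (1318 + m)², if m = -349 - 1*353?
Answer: 379456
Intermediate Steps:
m = -702 (m = -349 - 353 = -702)
(1318 + m)² = (1318 - 702)² = 616² = 379456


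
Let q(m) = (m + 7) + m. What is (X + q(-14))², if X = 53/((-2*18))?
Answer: 654481/1296 ≈ 505.00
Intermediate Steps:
X = -53/36 (X = 53/(-36) = 53*(-1/36) = -53/36 ≈ -1.4722)
q(m) = 7 + 2*m (q(m) = (7 + m) + m = 7 + 2*m)
(X + q(-14))² = (-53/36 + (7 + 2*(-14)))² = (-53/36 + (7 - 28))² = (-53/36 - 21)² = (-809/36)² = 654481/1296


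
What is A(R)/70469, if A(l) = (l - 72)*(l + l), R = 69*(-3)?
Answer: 115506/70469 ≈ 1.6391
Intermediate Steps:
R = -207
A(l) = 2*l*(-72 + l) (A(l) = (-72 + l)*(2*l) = 2*l*(-72 + l))
A(R)/70469 = (2*(-207)*(-72 - 207))/70469 = (2*(-207)*(-279))*(1/70469) = 115506*(1/70469) = 115506/70469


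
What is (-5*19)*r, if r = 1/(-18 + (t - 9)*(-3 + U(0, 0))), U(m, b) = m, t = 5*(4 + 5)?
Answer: 95/126 ≈ 0.75397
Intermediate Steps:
t = 45 (t = 5*9 = 45)
r = -1/126 (r = 1/(-18 + (45 - 9)*(-3 + 0)) = 1/(-18 + 36*(-3)) = 1/(-18 - 108) = 1/(-126) = -1/126 ≈ -0.0079365)
(-5*19)*r = -5*19*(-1/126) = -95*(-1/126) = 95/126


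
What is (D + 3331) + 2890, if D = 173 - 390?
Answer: 6004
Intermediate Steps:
D = -217
(D + 3331) + 2890 = (-217 + 3331) + 2890 = 3114 + 2890 = 6004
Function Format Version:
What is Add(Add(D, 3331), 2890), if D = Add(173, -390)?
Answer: 6004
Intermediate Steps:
D = -217
Add(Add(D, 3331), 2890) = Add(Add(-217, 3331), 2890) = Add(3114, 2890) = 6004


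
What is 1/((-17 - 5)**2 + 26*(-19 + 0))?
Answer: -1/10 ≈ -0.10000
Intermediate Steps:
1/((-17 - 5)**2 + 26*(-19 + 0)) = 1/((-22)**2 + 26*(-19)) = 1/(484 - 494) = 1/(-10) = -1/10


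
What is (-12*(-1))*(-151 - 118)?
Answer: -3228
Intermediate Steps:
(-12*(-1))*(-151 - 118) = 12*(-269) = -3228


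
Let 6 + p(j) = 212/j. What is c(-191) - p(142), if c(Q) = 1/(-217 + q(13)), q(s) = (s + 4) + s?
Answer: 59769/13277 ≈ 4.5017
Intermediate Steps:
q(s) = 4 + 2*s (q(s) = (4 + s) + s = 4 + 2*s)
p(j) = -6 + 212/j
c(Q) = -1/187 (c(Q) = 1/(-217 + (4 + 2*13)) = 1/(-217 + (4 + 26)) = 1/(-217 + 30) = 1/(-187) = -1/187)
c(-191) - p(142) = -1/187 - (-6 + 212/142) = -1/187 - (-6 + 212*(1/142)) = -1/187 - (-6 + 106/71) = -1/187 - 1*(-320/71) = -1/187 + 320/71 = 59769/13277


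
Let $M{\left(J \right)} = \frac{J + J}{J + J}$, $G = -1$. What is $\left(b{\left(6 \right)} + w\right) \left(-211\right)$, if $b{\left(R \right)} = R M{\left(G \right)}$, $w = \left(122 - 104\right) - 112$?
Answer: $18568$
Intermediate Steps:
$M{\left(J \right)} = 1$ ($M{\left(J \right)} = \frac{2 J}{2 J} = 2 J \frac{1}{2 J} = 1$)
$w = -94$ ($w = 18 - 112 = -94$)
$b{\left(R \right)} = R$ ($b{\left(R \right)} = R 1 = R$)
$\left(b{\left(6 \right)} + w\right) \left(-211\right) = \left(6 - 94\right) \left(-211\right) = \left(-88\right) \left(-211\right) = 18568$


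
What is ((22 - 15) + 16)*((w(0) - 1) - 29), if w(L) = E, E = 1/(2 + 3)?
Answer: -3427/5 ≈ -685.40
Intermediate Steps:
E = ⅕ (E = 1/5 = ⅕ ≈ 0.20000)
w(L) = ⅕
((22 - 15) + 16)*((w(0) - 1) - 29) = ((22 - 15) + 16)*((⅕ - 1) - 29) = (7 + 16)*(-⅘ - 29) = 23*(-149/5) = -3427/5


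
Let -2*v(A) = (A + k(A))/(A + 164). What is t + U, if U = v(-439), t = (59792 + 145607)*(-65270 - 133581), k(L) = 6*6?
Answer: -22464088102353/550 ≈ -4.0844e+10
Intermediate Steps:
k(L) = 36
t = -40843796549 (t = 205399*(-198851) = -40843796549)
v(A) = -(36 + A)/(2*(164 + A)) (v(A) = -(A + 36)/(2*(A + 164)) = -(36 + A)/(2*(164 + A)))
U = -403/550 (U = (-36 - 1*(-439))/(2*(164 - 439)) = (½)*(-36 + 439)/(-275) = (½)*(-1/275)*403 = -403/550 ≈ -0.73273)
t + U = -40843796549 - 403/550 = -22464088102353/550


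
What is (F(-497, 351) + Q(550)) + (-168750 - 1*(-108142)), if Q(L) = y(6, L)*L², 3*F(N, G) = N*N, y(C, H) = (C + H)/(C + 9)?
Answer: 11234395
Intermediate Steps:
y(C, H) = (C + H)/(9 + C)
F(N, G) = N²/3 (F(N, G) = (N*N)/3 = N²/3)
Q(L) = L²*(⅖ + L/15) (Q(L) = ((6 + L)/(9 + 6))*L² = ((6 + L)/15)*L² = (⅖ + L/15)*L² = L²*(⅖ + L/15))
(F(-497, 351) + Q(550)) + (-168750 - 1*(-108142)) = ((⅓)*(-497)² + (1/15)*550²*(6 + 550)) + (-168750 - 1*(-108142)) = ((⅓)*247009 + (1/15)*302500*556) + (-168750 + 108142) = (247009/3 + 33638000/3) - 60608 = 11295003 - 60608 = 11234395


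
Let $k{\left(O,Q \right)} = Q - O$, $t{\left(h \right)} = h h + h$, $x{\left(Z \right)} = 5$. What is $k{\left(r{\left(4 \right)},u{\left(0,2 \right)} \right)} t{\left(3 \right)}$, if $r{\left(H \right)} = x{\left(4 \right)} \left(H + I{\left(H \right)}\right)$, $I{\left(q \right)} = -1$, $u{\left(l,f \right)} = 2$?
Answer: $-156$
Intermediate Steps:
$t{\left(h \right)} = h + h^{2}$ ($t{\left(h \right)} = h^{2} + h = h + h^{2}$)
$r{\left(H \right)} = -5 + 5 H$ ($r{\left(H \right)} = 5 \left(H - 1\right) = 5 \left(-1 + H\right) = -5 + 5 H$)
$k{\left(r{\left(4 \right)},u{\left(0,2 \right)} \right)} t{\left(3 \right)} = \left(2 - \left(-5 + 5 \cdot 4\right)\right) 3 \left(1 + 3\right) = \left(2 - \left(-5 + 20\right)\right) 3 \cdot 4 = \left(2 - 15\right) 12 = \left(-13\right) 12 = -156$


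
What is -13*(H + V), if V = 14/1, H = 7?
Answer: -273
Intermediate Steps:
V = 14 (V = 14*1 = 14)
-13*(H + V) = -13*(7 + 14) = -13*21 = -273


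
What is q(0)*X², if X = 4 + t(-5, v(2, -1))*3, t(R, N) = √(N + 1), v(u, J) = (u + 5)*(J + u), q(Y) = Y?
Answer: 0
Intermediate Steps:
v(u, J) = (5 + u)*(J + u)
t(R, N) = √(1 + N)
X = 4 + 6*√2 (X = 4 + √(1 + (2² + 5*(-1) + 5*2 - 1*2))*3 = 4 + √(1 + (4 - 5 + 10 - 2))*3 = 4 + √(1 + 7)*3 = 4 + √8*3 = 4 + (2*√2)*3 = 4 + 6*√2 ≈ 12.485)
q(0)*X² = 0*(4 + 6*√2)² = 0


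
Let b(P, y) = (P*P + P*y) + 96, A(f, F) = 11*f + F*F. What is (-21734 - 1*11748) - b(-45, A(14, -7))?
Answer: -26468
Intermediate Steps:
A(f, F) = F² + 11*f (A(f, F) = 11*f + F² = F² + 11*f)
b(P, y) = 96 + P² + P*y (b(P, y) = (P² + P*y) + 96 = 96 + P² + P*y)
(-21734 - 1*11748) - b(-45, A(14, -7)) = (-21734 - 1*11748) - (96 + (-45)² - 45*((-7)² + 11*14)) = (-21734 - 11748) - (96 + 2025 - 45*(49 + 154)) = -33482 - (96 + 2025 - 45*203) = -33482 - (96 + 2025 - 9135) = -33482 - 1*(-7014) = -33482 + 7014 = -26468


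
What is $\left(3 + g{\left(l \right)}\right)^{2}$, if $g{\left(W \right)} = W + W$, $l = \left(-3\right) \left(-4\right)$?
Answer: $729$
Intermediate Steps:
$l = 12$
$g{\left(W \right)} = 2 W$
$\left(3 + g{\left(l \right)}\right)^{2} = \left(3 + 2 \cdot 12\right)^{2} = \left(3 + 24\right)^{2} = 27^{2} = 729$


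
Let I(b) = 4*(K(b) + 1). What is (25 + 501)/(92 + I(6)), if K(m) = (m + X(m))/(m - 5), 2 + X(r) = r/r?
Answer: 263/58 ≈ 4.5345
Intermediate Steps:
X(r) = -1 (X(r) = -2 + r/r = -2 + 1 = -1)
K(m) = (-1 + m)/(-5 + m) (K(m) = (m - 1)/(m - 5) = (-1 + m)/(-5 + m))
I(b) = 4 + 4*(-1 + b)/(-5 + b) (I(b) = 4*((-1 + b)/(-5 + b) + 1) = 4*(1 + (-1 + b)/(-5 + b)) = 4 + 4*(-1 + b)/(-5 + b))
(25 + 501)/(92 + I(6)) = (25 + 501)/(92 + 8*(-3 + 6)/(-5 + 6)) = 526/(92 + 8*3/1) = 526/(92 + 8*1*3) = 526/(92 + 24) = 526/116 = 526*(1/116) = 263/58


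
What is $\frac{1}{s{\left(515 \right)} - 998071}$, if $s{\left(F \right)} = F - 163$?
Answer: $- \frac{1}{997719} \approx -1.0023 \cdot 10^{-6}$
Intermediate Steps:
$s{\left(F \right)} = -163 + F$ ($s{\left(F \right)} = F - 163 = -163 + F$)
$\frac{1}{s{\left(515 \right)} - 998071} = \frac{1}{\left(-163 + 515\right) - 998071} = \frac{1}{352 - 998071} = \frac{1}{-997719} = - \frac{1}{997719}$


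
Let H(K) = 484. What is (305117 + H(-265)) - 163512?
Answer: 142089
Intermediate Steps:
(305117 + H(-265)) - 163512 = (305117 + 484) - 163512 = 305601 - 163512 = 142089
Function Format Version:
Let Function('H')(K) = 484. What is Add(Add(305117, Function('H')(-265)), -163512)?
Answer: 142089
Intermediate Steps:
Add(Add(305117, Function('H')(-265)), -163512) = Add(Add(305117, 484), -163512) = Add(305601, -163512) = 142089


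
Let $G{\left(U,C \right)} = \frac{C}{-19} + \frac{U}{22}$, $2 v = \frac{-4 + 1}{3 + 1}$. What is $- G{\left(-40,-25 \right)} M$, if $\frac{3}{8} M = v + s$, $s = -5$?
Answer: $- \frac{1505}{209} \approx -7.201$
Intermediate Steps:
$v = - \frac{3}{8}$ ($v = \frac{\left(-4 + 1\right) \frac{1}{3 + 1}}{2} = \frac{\left(-3\right) \frac{1}{4}}{2} = \frac{1}{2} \left(- \frac{3}{4}\right) = - \frac{3}{8} \approx -0.375$)
$G{\left(U,C \right)} = - \frac{C}{19} + \frac{U}{22}$ ($G{\left(U,C \right)} = C \left(- \frac{1}{19}\right) + U \frac{1}{22} = - \frac{C}{19} + \frac{U}{22}$)
$M = - \frac{43}{3}$ ($M = \frac{8 \left(- \frac{3}{8} - 5\right)}{3} = \frac{8}{3} \left(- \frac{43}{8}\right) = - \frac{43}{3} \approx -14.333$)
$- G{\left(-40,-25 \right)} M = - (\left(- \frac{1}{19}\right) \left(-25\right) + \frac{1}{22} \left(-40\right)) \left(- \frac{43}{3}\right) = - (\frac{25}{19} - \frac{20}{11}) \left(- \frac{43}{3}\right) = \left(-1\right) \left(- \frac{105}{209}\right) \left(- \frac{43}{3}\right) = \frac{105}{209} \left(- \frac{43}{3}\right) = - \frac{1505}{209}$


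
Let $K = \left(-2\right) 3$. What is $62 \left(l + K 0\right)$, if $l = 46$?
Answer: $2852$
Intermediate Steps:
$K = -6$
$62 \left(l + K 0\right) = 62 \left(46 - 0\right) = 62 \left(46 + 0\right) = 62 \cdot 46 = 2852$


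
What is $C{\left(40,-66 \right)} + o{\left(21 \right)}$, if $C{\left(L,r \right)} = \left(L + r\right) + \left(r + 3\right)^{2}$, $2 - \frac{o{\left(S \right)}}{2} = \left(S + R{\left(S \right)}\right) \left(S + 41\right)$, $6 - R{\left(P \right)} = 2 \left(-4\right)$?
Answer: $-393$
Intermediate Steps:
$R{\left(P \right)} = 14$ ($R{\left(P \right)} = 6 - 2 \left(-4\right) = 6 - -8 = 6 + 8 = 14$)
$o{\left(S \right)} = 4 - 2 \left(14 + S\right) \left(41 + S\right)$ ($o{\left(S \right)} = 4 - 2 \left(S + 14\right) \left(S + 41\right) = 4 - 2 \left(14 + S\right) \left(41 + S\right)$)
$C{\left(L,r \right)} = L + r + \left(3 + r\right)^{2}$ ($C{\left(L,r \right)} = \left(L + r\right) + \left(3 + r\right)^{2} = L + r + \left(3 + r\right)^{2}$)
$C{\left(40,-66 \right)} + o{\left(21 \right)} = \left(40 - 66 + \left(3 - 66\right)^{2}\right) - \left(3454 + 882\right) = \left(40 - 66 + \left(-63\right)^{2}\right) - 4336 = \left(40 - 66 + 3969\right) - 4336 = 3943 - 4336 = -393$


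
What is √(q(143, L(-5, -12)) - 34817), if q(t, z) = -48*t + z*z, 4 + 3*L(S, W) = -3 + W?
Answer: 4*I*√23423/3 ≈ 204.06*I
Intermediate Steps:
L(S, W) = -7/3 + W/3 (L(S, W) = -4/3 + (-3 + W)/3 = -4/3 + (-1 + W/3) = -7/3 + W/3)
q(t, z) = z² - 48*t (q(t, z) = -48*t + z² = z² - 48*t)
√(q(143, L(-5, -12)) - 34817) = √(((-7/3 + (⅓)*(-12))² - 48*143) - 34817) = √(((-7/3 - 4)² - 6864) - 34817) = √(((-19/3)² - 6864) - 34817) = √((361/9 - 6864) - 34817) = √(-61415/9 - 34817) = √(-374768/9) = 4*I*√23423/3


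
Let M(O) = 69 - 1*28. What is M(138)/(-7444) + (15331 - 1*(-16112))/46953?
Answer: 1646359/2478852 ≈ 0.66416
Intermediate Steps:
M(O) = 41 (M(O) = 69 - 28 = 41)
M(138)/(-7444) + (15331 - 1*(-16112))/46953 = 41/(-7444) + (15331 - 1*(-16112))/46953 = 41*(-1/7444) + (15331 + 16112)*(1/46953) = -41/7444 + 31443*(1/46953) = -41/7444 + 223/333 = 1646359/2478852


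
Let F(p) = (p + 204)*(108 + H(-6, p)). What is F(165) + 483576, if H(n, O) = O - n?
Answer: 586527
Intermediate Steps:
F(p) = (114 + p)*(204 + p) (F(p) = (p + 204)*(108 + (p - 1*(-6))) = (204 + p)*(108 + (p + 6)) = (204 + p)*(108 + (6 + p)) = (204 + p)*(114 + p) = (114 + p)*(204 + p))
F(165) + 483576 = (23256 + 165**2 + 318*165) + 483576 = (23256 + 27225 + 52470) + 483576 = 102951 + 483576 = 586527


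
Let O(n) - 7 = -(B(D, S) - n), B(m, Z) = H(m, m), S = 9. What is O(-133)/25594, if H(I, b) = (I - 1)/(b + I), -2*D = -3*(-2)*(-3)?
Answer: -569/115173 ≈ -0.0049404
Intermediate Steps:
D = 9 (D = -(-3*(-2))*(-3)/2 = -3*(-3) = -½*(-18) = 9)
H(I, b) = (-1 + I)/(I + b)
B(m, Z) = (-1 + m)/(2*m) (B(m, Z) = (-1 + m)/(m + m) = (-1 + m)/((2*m)) = (1/(2*m))*(-1 + m) = (-1 + m)/(2*m))
O(n) = 59/9 + n (O(n) = 7 - ((½)*(-1 + 9)/9 - n) = 7 - ((½)*(⅑)*8 - n) = 7 - (4/9 - n) = 7 + (-4/9 + n) = 59/9 + n)
O(-133)/25594 = (59/9 - 133)/25594 = -1138/9*1/25594 = -569/115173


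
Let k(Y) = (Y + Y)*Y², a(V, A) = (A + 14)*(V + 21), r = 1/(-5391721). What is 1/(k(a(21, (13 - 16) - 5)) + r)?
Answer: 5391721/172567508593535 ≈ 3.1244e-8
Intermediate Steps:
r = -1/5391721 ≈ -1.8547e-7
a(V, A) = (14 + A)*(21 + V)
k(Y) = 2*Y³ (k(Y) = (2*Y)*Y² = 2*Y³)
1/(k(a(21, (13 - 16) - 5)) + r) = 1/(2*(294 + 14*21 + 21*((13 - 16) - 5) + ((13 - 16) - 5)*21)³ - 1/5391721) = 1/(2*(294 + 294 + 21*(-3 - 5) + (-3 - 5)*21)³ - 1/5391721) = 1/(2*(294 + 294 + 21*(-8) - 8*21)³ - 1/5391721) = 1/(2*(294 + 294 - 168 - 168)³ - 1/5391721) = 1/(2*252³ - 1/5391721) = 1/(2*16003008 - 1/5391721) = 1/(32006016 - 1/5391721) = 1/(172567508593535/5391721) = 5391721/172567508593535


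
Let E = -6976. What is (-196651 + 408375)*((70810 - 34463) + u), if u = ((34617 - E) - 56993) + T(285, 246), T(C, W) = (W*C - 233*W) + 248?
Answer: 7195863588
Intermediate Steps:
T(C, W) = 248 - 233*W + C*W (T(C, W) = (C*W - 233*W) + 248 = (-233*W + C*W) + 248 = 248 - 233*W + C*W)
u = -2360 (u = ((34617 - 1*(-6976)) - 56993) + (248 - 233*246 + 285*246) = ((34617 + 6976) - 56993) + (248 - 57318 + 70110) = (41593 - 56993) + 13040 = -15400 + 13040 = -2360)
(-196651 + 408375)*((70810 - 34463) + u) = (-196651 + 408375)*((70810 - 34463) - 2360) = 211724*(36347 - 2360) = 211724*33987 = 7195863588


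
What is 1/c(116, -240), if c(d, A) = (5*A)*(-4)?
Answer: 1/4800 ≈ 0.00020833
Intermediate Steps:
c(d, A) = -20*A
1/c(116, -240) = 1/(-20*(-240)) = 1/4800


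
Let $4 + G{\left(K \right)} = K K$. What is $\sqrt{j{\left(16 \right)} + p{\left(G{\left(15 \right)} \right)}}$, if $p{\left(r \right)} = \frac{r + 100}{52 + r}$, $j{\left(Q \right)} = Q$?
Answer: $\frac{\sqrt{142233}}{91} \approx 4.1444$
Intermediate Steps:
$G{\left(K \right)} = -4 + K^{2}$ ($G{\left(K \right)} = -4 + K K = -4 + K^{2}$)
$p{\left(r \right)} = \frac{100 + r}{52 + r}$
$\sqrt{j{\left(16 \right)} + p{\left(G{\left(15 \right)} \right)}} = \sqrt{16 + \frac{100 - \left(4 - 15^{2}\right)}{52 - \left(4 - 15^{2}\right)}} = \sqrt{16 + \frac{100 + \left(-4 + 225\right)}{52 + \left(-4 + 225\right)}} = \sqrt{16 + \frac{100 + 221}{52 + 221}} = \sqrt{16 + \frac{1}{273} \cdot 321} = \sqrt{16 + \frac{107}{91}} = \sqrt{\frac{1563}{91}} = \frac{\sqrt{142233}}{91}$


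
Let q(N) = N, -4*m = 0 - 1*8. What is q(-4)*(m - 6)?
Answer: 16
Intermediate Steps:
m = 2 (m = -(0 - 1*8)/4 = -(0 - 8)/4 = -1/4*(-8) = 2)
q(-4)*(m - 6) = -4*(2 - 6) = -4*(-4) = 16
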